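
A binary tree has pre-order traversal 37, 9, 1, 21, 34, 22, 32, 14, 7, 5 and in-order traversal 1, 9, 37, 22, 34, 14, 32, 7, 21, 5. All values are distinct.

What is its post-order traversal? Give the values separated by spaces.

1 9 22 14 7 32 34 5 21 37

The first element of pre-order is the root; it splits in-order into left and right subtrees.
Root 37: left subtree has 2 nodes {1, 9}, right has 7 {22, 34, 14, 32, 7, 21, 5}.
  Root 9: left subtree has 1 node {1}, right has 0 { }.
  Root 21: left subtree has 5 nodes {22, 34, 14, 32, 7}, right has 1 {5}.
    Root 34: left subtree has 1 node {22}, right has 3 {14, 32, 7}.
      Root 32: left subtree has 1 node {14}, right has 1 {7}.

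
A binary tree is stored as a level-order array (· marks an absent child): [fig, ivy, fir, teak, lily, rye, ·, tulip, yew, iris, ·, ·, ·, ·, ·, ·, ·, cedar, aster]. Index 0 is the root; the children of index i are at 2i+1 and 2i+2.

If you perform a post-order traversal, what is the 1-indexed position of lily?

7

Post-order visits the left subtree, then the right subtree, then the node.
At fig: go left to ivy.
  At ivy: go left to teak.
    At teak: go left to tulip.
      tulip is a leaf — visit tulip.
    At teak: go right to yew.
      At yew: go left to cedar.
        cedar is a leaf — visit cedar.
      At yew: go right to aster.
        aster is a leaf — visit aster.
      Visit yew.
    Visit teak.
  At ivy: go right to lily.
    At lily: go left to iris.
      iris is a leaf — visit iris.
    At lily: no right child.
    Visit lily.
  Visit ivy.
At fig: go right to fir.
  At fir: go left to rye.
    rye is a leaf — visit rye.
  At fir: no right child.
  Visit fir.
Visit fig.
Full post-order sequence: tulip, cedar, aster, yew, teak, iris, lily, ivy, rye, fir, fig.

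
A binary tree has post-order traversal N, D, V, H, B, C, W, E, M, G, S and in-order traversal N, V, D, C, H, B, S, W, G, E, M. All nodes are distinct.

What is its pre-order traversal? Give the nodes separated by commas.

The last element of post-order is the root; it splits in-order into left and right subtrees.
Root S: left subtree has 6 nodes {N, V, D, C, H, B}, right has 4 {W, G, E, M}.
  Root C: left subtree has 3 nodes {N, V, D}, right has 2 {H, B}.
    Root V: left subtree has 1 node {N}, right has 1 {D}.
    Root B: left subtree has 1 node {H}, right has 0 { }.
  Root G: left subtree has 1 node {W}, right has 2 {E, M}.
    Root M: left subtree has 1 node {E}, right has 0 { }.

S, C, V, N, D, B, H, G, W, M, E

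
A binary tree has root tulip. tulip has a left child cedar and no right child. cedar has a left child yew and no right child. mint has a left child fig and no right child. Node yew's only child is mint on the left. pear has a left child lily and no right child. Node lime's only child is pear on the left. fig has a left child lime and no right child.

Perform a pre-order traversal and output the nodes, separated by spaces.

Pre-order visits the node, then its left subtree, then its right subtree.
Visit tulip.
At tulip: go left to cedar.
  Visit cedar.
  At cedar: go left to yew.
    Visit yew.
    At yew: go left to mint.
      Visit mint.
      At mint: go left to fig.
        Visit fig.
        At fig: go left to lime.
          Visit lime.
          At lime: go left to pear.
            Visit pear.
            At pear: go left to lily.
              lily is a leaf — visit lily.
            At pear: no right child.
          At lime: no right child.
        At fig: no right child.
      At mint: no right child.
    At yew: no right child.
  At cedar: no right child.
At tulip: no right child.

tulip cedar yew mint fig lime pear lily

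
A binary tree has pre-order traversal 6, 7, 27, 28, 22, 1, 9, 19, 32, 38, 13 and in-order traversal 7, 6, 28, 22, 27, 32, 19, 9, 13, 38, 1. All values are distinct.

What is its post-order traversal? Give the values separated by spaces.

7 22 28 32 19 13 38 9 1 27 6

The first element of pre-order is the root; it splits in-order into left and right subtrees.
Root 6: left subtree has 1 node {7}, right has 9 {28, 22, 27, 32, 19, 9, 13, 38, 1}.
  Root 27: left subtree has 2 nodes {28, 22}, right has 6 {32, 19, 9, 13, 38, 1}.
    Root 28: left subtree has 0 nodes { }, right has 1 {22}.
    Root 1: left subtree has 5 nodes {32, 19, 9, 13, 38}, right has 0 { }.
      Root 9: left subtree has 2 nodes {32, 19}, right has 2 {13, 38}.
        Root 19: left subtree has 1 node {32}, right has 0 { }.
        Root 38: left subtree has 1 node {13}, right has 0 { }.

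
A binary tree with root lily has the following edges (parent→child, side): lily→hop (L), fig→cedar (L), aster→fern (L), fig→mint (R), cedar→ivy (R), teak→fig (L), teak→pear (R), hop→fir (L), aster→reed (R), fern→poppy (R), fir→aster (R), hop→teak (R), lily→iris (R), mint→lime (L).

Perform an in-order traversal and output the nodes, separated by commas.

In-order visits the left subtree, then the node, then the right subtree.
At lily: go left to hop.
  At hop: go left to fir.
    At fir: no left child.
    Visit fir.
    At fir: go right to aster.
      At aster: go left to fern.
        At fern: no left child.
        Visit fern.
        At fern: go right to poppy.
          poppy is a leaf — visit poppy.
      Visit aster.
      At aster: go right to reed.
        reed is a leaf — visit reed.
  Visit hop.
  At hop: go right to teak.
    At teak: go left to fig.
      At fig: go left to cedar.
        At cedar: no left child.
        Visit cedar.
        At cedar: go right to ivy.
          ivy is a leaf — visit ivy.
      Visit fig.
      At fig: go right to mint.
        At mint: go left to lime.
          lime is a leaf — visit lime.
        Visit mint.
        At mint: no right child.
    Visit teak.
    At teak: go right to pear.
      pear is a leaf — visit pear.
Visit lily.
At lily: go right to iris.
  iris is a leaf — visit iris.

fir, fern, poppy, aster, reed, hop, cedar, ivy, fig, lime, mint, teak, pear, lily, iris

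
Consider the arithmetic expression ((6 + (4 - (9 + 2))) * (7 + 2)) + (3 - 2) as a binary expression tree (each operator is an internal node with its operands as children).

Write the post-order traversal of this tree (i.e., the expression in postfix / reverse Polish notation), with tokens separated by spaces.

6 4 9 2 + - + 7 2 + * 3 2 - +

Post-order on an expression tree gives postfix notation: for each operator, emit left operand, right operand, then the operator.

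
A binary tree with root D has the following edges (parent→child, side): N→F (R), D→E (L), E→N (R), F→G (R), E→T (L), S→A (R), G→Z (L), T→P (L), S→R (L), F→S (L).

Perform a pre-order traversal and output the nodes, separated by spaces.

Pre-order visits the node, then its left subtree, then its right subtree.
Visit D.
At D: go left to E.
  Visit E.
  At E: go left to T.
    Visit T.
    At T: go left to P.
      P is a leaf — visit P.
    At T: no right child.
  At E: go right to N.
    Visit N.
    At N: no left child.
    At N: go right to F.
      Visit F.
      At F: go left to S.
        Visit S.
        At S: go left to R.
          R is a leaf — visit R.
        At S: go right to A.
          A is a leaf — visit A.
      At F: go right to G.
        Visit G.
        At G: go left to Z.
          Z is a leaf — visit Z.
        At G: no right child.
At D: no right child.

D E T P N F S R A G Z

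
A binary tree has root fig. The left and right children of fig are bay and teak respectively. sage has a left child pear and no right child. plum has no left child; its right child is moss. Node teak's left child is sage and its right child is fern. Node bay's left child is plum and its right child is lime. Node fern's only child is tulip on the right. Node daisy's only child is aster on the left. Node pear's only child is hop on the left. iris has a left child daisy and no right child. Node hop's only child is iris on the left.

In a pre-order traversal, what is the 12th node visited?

Pre-order visits the node, then its left subtree, then its right subtree.
Visit fig.
At fig: go left to bay.
  Visit bay.
  At bay: go left to plum.
    Visit plum.
    At plum: no left child.
    At plum: go right to moss.
      moss is a leaf — visit moss.
  At bay: go right to lime.
    lime is a leaf — visit lime.
At fig: go right to teak.
  Visit teak.
  At teak: go left to sage.
    Visit sage.
    At sage: go left to pear.
      Visit pear.
      At pear: go left to hop.
        Visit hop.
        At hop: go left to iris.
          Visit iris.
          At iris: go left to daisy.
            Visit daisy.
            At daisy: go left to aster.
              aster is a leaf — visit aster.
            At daisy: no right child.
          At iris: no right child.
        At hop: no right child.
      At pear: no right child.
    At sage: no right child.
  At teak: go right to fern.
    Visit fern.
    At fern: no left child.
    At fern: go right to tulip.
      tulip is a leaf — visit tulip.
Full pre-order sequence: fig, bay, plum, moss, lime, teak, sage, pear, hop, iris, daisy, aster, fern, tulip.

aster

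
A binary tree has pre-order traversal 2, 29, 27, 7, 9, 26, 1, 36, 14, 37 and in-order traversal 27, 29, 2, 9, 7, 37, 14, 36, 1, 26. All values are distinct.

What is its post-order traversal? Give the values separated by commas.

27, 29, 9, 37, 14, 36, 1, 26, 7, 2

The first element of pre-order is the root; it splits in-order into left and right subtrees.
Root 2: left subtree has 2 nodes {27, 29}, right has 7 {9, 7, 37, 14, 36, 1, 26}.
  Root 29: left subtree has 1 node {27}, right has 0 { }.
  Root 7: left subtree has 1 node {9}, right has 5 {37, 14, 36, 1, 26}.
    Root 26: left subtree has 4 nodes {37, 14, 36, 1}, right has 0 { }.
      Root 1: left subtree has 3 nodes {37, 14, 36}, right has 0 { }.
        Root 36: left subtree has 2 nodes {37, 14}, right has 0 { }.
          Root 14: left subtree has 1 node {37}, right has 0 { }.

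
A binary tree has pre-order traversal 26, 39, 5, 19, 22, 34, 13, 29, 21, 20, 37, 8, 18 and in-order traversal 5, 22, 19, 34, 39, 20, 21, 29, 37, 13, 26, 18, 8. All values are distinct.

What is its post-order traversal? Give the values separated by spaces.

The first element of pre-order is the root; it splits in-order into left and right subtrees.
Root 26: left subtree has 10 nodes {5, 22, 19, 34, 39, 20, 21, 29, 37, 13}, right has 2 {18, 8}.
  Root 39: left subtree has 4 nodes {5, 22, 19, 34}, right has 5 {20, 21, 29, 37, 13}.
    Root 5: left subtree has 0 nodes { }, right has 3 {22, 19, 34}.
      Root 19: left subtree has 1 node {22}, right has 1 {34}.
    Root 13: left subtree has 4 nodes {20, 21, 29, 37}, right has 0 { }.
      Root 29: left subtree has 2 nodes {20, 21}, right has 1 {37}.
        Root 21: left subtree has 1 node {20}, right has 0 { }.
  Root 8: left subtree has 1 node {18}, right has 0 { }.

22 34 19 5 20 21 37 29 13 39 18 8 26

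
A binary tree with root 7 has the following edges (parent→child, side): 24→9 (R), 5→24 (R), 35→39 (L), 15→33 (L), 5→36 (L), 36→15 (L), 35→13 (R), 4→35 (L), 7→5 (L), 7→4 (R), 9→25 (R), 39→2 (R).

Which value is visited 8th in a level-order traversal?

9

Level-order visits nodes level by level from the root, left to right within each level.
Level 0: 7
Level 1: 5, 4
Level 2: 36, 24, 35
Level 3: 15, 9, 39, 13
Level 4: 33, 25, 2
Full level-order sequence: 7, 5, 4, 36, 24, 35, 15, 9, 39, 13, 33, 25, 2.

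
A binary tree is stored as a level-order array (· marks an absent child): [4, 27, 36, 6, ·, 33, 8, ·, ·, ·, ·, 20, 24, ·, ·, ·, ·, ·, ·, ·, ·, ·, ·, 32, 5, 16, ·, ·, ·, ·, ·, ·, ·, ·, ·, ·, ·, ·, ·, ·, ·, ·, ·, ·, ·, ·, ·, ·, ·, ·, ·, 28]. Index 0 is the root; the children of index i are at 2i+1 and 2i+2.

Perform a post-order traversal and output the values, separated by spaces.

6 27 32 5 20 28 16 24 33 8 36 4

Post-order visits the left subtree, then the right subtree, then the node.
At 4: go left to 27.
  At 27: go left to 6.
    6 is a leaf — visit 6.
  At 27: no right child.
  Visit 27.
At 4: go right to 36.
  At 36: go left to 33.
    At 33: go left to 20.
      At 20: go left to 32.
        32 is a leaf — visit 32.
      At 20: go right to 5.
        5 is a leaf — visit 5.
      Visit 20.
    At 33: go right to 24.
      At 24: go left to 16.
        At 16: go left to 28.
          28 is a leaf — visit 28.
        At 16: no right child.
        Visit 16.
      At 24: no right child.
      Visit 24.
    Visit 33.
  At 36: go right to 8.
    8 is a leaf — visit 8.
  Visit 36.
Visit 4.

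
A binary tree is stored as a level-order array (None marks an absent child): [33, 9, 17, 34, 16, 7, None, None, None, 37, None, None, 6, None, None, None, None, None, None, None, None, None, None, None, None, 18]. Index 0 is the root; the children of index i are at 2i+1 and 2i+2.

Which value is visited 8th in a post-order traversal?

Post-order visits the left subtree, then the right subtree, then the node.
At 33: go left to 9.
  At 9: go left to 34.
    34 is a leaf — visit 34.
  At 9: go right to 16.
    At 16: go left to 37.
      37 is a leaf — visit 37.
    At 16: no right child.
    Visit 16.
  Visit 9.
At 33: go right to 17.
  At 17: go left to 7.
    At 7: no left child.
    At 7: go right to 6.
      At 6: go left to 18.
        18 is a leaf — visit 18.
      At 6: no right child.
      Visit 6.
    Visit 7.
  At 17: no right child.
  Visit 17.
Visit 33.
Full post-order sequence: 34, 37, 16, 9, 18, 6, 7, 17, 33.

17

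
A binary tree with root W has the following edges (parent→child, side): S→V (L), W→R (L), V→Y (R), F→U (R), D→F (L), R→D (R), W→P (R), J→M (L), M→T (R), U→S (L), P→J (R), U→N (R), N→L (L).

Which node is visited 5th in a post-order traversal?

Post-order visits the left subtree, then the right subtree, then the node.
At W: go left to R.
  At R: no left child.
  At R: go right to D.
    At D: go left to F.
      At F: no left child.
      At F: go right to U.
        At U: go left to S.
          At S: go left to V.
            At V: no left child.
            At V: go right to Y.
              Y is a leaf — visit Y.
            Visit V.
          At S: no right child.
          Visit S.
        At U: go right to N.
          At N: go left to L.
            L is a leaf — visit L.
          At N: no right child.
          Visit N.
        Visit U.
      Visit F.
    At D: no right child.
    Visit D.
  Visit R.
At W: go right to P.
  At P: no left child.
  At P: go right to J.
    At J: go left to M.
      At M: no left child.
      At M: go right to T.
        T is a leaf — visit T.
      Visit M.
    At J: no right child.
    Visit J.
  Visit P.
Visit W.
Full post-order sequence: Y, V, S, L, N, U, F, D, R, T, M, J, P, W.

N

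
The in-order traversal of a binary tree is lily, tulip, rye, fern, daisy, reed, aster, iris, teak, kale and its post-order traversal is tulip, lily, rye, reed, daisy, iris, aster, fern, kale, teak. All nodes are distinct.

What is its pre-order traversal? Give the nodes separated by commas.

The last element of post-order is the root; it splits in-order into left and right subtrees.
Root teak: left subtree has 8 nodes {lily, tulip, rye, fern, daisy, reed, aster, iris}, right has 1 {kale}.
  Root fern: left subtree has 3 nodes {lily, tulip, rye}, right has 4 {daisy, reed, aster, iris}.
    Root rye: left subtree has 2 nodes {lily, tulip}, right has 0 { }.
      Root lily: left subtree has 0 nodes { }, right has 1 {tulip}.
    Root aster: left subtree has 2 nodes {daisy, reed}, right has 1 {iris}.
      Root daisy: left subtree has 0 nodes { }, right has 1 {reed}.

teak, fern, rye, lily, tulip, aster, daisy, reed, iris, kale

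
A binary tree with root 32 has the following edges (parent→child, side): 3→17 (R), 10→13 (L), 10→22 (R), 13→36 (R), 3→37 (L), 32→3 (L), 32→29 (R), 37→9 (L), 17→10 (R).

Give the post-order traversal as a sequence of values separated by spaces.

Post-order visits the left subtree, then the right subtree, then the node.
At 32: go left to 3.
  At 3: go left to 37.
    At 37: go left to 9.
      9 is a leaf — visit 9.
    At 37: no right child.
    Visit 37.
  At 3: go right to 17.
    At 17: no left child.
    At 17: go right to 10.
      At 10: go left to 13.
        At 13: no left child.
        At 13: go right to 36.
          36 is a leaf — visit 36.
        Visit 13.
      At 10: go right to 22.
        22 is a leaf — visit 22.
      Visit 10.
    Visit 17.
  Visit 3.
At 32: go right to 29.
  29 is a leaf — visit 29.
Visit 32.

9 37 36 13 22 10 17 3 29 32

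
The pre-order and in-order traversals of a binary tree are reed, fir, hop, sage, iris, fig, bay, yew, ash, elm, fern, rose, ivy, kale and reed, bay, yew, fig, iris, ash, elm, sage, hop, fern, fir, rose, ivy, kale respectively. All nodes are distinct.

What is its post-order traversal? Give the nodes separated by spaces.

The first element of pre-order is the root; it splits in-order into left and right subtrees.
Root reed: left subtree has 0 nodes { }, right has 13 {bay, yew, fig, iris, ash, elm, sage, hop, fern, fir, rose, ivy, kale}.
  Root fir: left subtree has 9 nodes {bay, yew, fig, iris, ash, elm, sage, hop, fern}, right has 3 {rose, ivy, kale}.
    Root hop: left subtree has 7 nodes {bay, yew, fig, iris, ash, elm, sage}, right has 1 {fern}.
      Root sage: left subtree has 6 nodes {bay, yew, fig, iris, ash, elm}, right has 0 { }.
        Root iris: left subtree has 3 nodes {bay, yew, fig}, right has 2 {ash, elm}.
          Root fig: left subtree has 2 nodes {bay, yew}, right has 0 { }.
            Root bay: left subtree has 0 nodes { }, right has 1 {yew}.
          Root ash: left subtree has 0 nodes { }, right has 1 {elm}.
    Root rose: left subtree has 0 nodes { }, right has 2 {ivy, kale}.
      Root ivy: left subtree has 0 nodes { }, right has 1 {kale}.

yew bay fig elm ash iris sage fern hop kale ivy rose fir reed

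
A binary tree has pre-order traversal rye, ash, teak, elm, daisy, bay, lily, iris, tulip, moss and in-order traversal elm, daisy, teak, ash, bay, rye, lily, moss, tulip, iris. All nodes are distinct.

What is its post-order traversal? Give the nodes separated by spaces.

The first element of pre-order is the root; it splits in-order into left and right subtrees.
Root rye: left subtree has 5 nodes {elm, daisy, teak, ash, bay}, right has 4 {lily, moss, tulip, iris}.
  Root ash: left subtree has 3 nodes {elm, daisy, teak}, right has 1 {bay}.
    Root teak: left subtree has 2 nodes {elm, daisy}, right has 0 { }.
      Root elm: left subtree has 0 nodes { }, right has 1 {daisy}.
  Root lily: left subtree has 0 nodes { }, right has 3 {moss, tulip, iris}.
    Root iris: left subtree has 2 nodes {moss, tulip}, right has 0 { }.
      Root tulip: left subtree has 1 node {moss}, right has 0 { }.

daisy elm teak bay ash moss tulip iris lily rye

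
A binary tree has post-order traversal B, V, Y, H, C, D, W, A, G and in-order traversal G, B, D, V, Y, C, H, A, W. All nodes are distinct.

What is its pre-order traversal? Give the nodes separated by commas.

G, A, D, B, C, Y, V, H, W

The last element of post-order is the root; it splits in-order into left and right subtrees.
Root G: left subtree has 0 nodes { }, right has 8 {B, D, V, Y, C, H, A, W}.
  Root A: left subtree has 6 nodes {B, D, V, Y, C, H}, right has 1 {W}.
    Root D: left subtree has 1 node {B}, right has 4 {V, Y, C, H}.
      Root C: left subtree has 2 nodes {V, Y}, right has 1 {H}.
        Root Y: left subtree has 1 node {V}, right has 0 { }.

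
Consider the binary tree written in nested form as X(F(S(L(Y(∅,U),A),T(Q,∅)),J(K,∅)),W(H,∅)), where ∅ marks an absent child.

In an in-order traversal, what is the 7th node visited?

T

In-order visits the left subtree, then the node, then the right subtree.
At X: go left to F.
  At F: go left to S.
    At S: go left to L.
      At L: go left to Y.
        At Y: no left child.
        Visit Y.
        At Y: go right to U.
          U is a leaf — visit U.
      Visit L.
      At L: go right to A.
        A is a leaf — visit A.
    Visit S.
    At S: go right to T.
      At T: go left to Q.
        Q is a leaf — visit Q.
      Visit T.
      At T: no right child.
  Visit F.
  At F: go right to J.
    At J: go left to K.
      K is a leaf — visit K.
    Visit J.
    At J: no right child.
Visit X.
At X: go right to W.
  At W: go left to H.
    H is a leaf — visit H.
  Visit W.
  At W: no right child.
Full in-order sequence: Y, U, L, A, S, Q, T, F, K, J, X, H, W.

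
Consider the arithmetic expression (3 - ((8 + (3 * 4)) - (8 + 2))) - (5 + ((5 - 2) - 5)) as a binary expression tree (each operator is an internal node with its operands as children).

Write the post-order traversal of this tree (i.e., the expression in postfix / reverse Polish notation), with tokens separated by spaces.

Post-order on an expression tree gives postfix notation: for each operator, emit left operand, right operand, then the operator.

3 8 3 4 * + 8 2 + - - 5 5 2 - 5 - + -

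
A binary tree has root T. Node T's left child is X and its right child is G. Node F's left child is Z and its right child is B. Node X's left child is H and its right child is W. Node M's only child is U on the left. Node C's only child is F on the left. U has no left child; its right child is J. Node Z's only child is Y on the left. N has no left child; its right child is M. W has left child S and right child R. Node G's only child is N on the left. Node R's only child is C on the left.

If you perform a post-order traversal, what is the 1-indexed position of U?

12

Post-order visits the left subtree, then the right subtree, then the node.
At T: go left to X.
  At X: go left to H.
    H is a leaf — visit H.
  At X: go right to W.
    At W: go left to S.
      S is a leaf — visit S.
    At W: go right to R.
      At R: go left to C.
        At C: go left to F.
          At F: go left to Z.
            At Z: go left to Y.
              Y is a leaf — visit Y.
            At Z: no right child.
            Visit Z.
          At F: go right to B.
            B is a leaf — visit B.
          Visit F.
        At C: no right child.
        Visit C.
      At R: no right child.
      Visit R.
    Visit W.
  Visit X.
At T: go right to G.
  At G: go left to N.
    At N: no left child.
    At N: go right to M.
      At M: go left to U.
        At U: no left child.
        At U: go right to J.
          J is a leaf — visit J.
        Visit U.
      At M: no right child.
      Visit M.
    Visit N.
  At G: no right child.
  Visit G.
Visit T.
Full post-order sequence: H, S, Y, Z, B, F, C, R, W, X, J, U, M, N, G, T.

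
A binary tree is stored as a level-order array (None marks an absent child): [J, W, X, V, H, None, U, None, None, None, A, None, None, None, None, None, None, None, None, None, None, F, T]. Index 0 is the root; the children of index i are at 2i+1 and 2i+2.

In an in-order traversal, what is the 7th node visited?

In-order visits the left subtree, then the node, then the right subtree.
At J: go left to W.
  At W: go left to V.
    V is a leaf — visit V.
  Visit W.
  At W: go right to H.
    At H: no left child.
    Visit H.
    At H: go right to A.
      At A: go left to F.
        F is a leaf — visit F.
      Visit A.
      At A: go right to T.
        T is a leaf — visit T.
Visit J.
At J: go right to X.
  At X: no left child.
  Visit X.
  At X: go right to U.
    U is a leaf — visit U.
Full in-order sequence: V, W, H, F, A, T, J, X, U.

J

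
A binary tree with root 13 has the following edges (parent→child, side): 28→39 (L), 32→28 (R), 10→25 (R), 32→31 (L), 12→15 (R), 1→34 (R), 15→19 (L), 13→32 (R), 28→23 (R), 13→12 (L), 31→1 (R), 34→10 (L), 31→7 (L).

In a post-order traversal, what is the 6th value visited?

10

Post-order visits the left subtree, then the right subtree, then the node.
At 13: go left to 12.
  At 12: no left child.
  At 12: go right to 15.
    At 15: go left to 19.
      19 is a leaf — visit 19.
    At 15: no right child.
    Visit 15.
  Visit 12.
At 13: go right to 32.
  At 32: go left to 31.
    At 31: go left to 7.
      7 is a leaf — visit 7.
    At 31: go right to 1.
      At 1: no left child.
      At 1: go right to 34.
        At 34: go left to 10.
          At 10: no left child.
          At 10: go right to 25.
            25 is a leaf — visit 25.
          Visit 10.
        At 34: no right child.
        Visit 34.
      Visit 1.
    Visit 31.
  At 32: go right to 28.
    At 28: go left to 39.
      39 is a leaf — visit 39.
    At 28: go right to 23.
      23 is a leaf — visit 23.
    Visit 28.
  Visit 32.
Visit 13.
Full post-order sequence: 19, 15, 12, 7, 25, 10, 34, 1, 31, 39, 23, 28, 32, 13.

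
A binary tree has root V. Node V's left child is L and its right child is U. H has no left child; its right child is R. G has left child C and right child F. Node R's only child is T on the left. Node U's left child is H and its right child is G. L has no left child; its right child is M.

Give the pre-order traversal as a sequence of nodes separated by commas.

V, L, M, U, H, R, T, G, C, F

Pre-order visits the node, then its left subtree, then its right subtree.
Visit V.
At V: go left to L.
  Visit L.
  At L: no left child.
  At L: go right to M.
    M is a leaf — visit M.
At V: go right to U.
  Visit U.
  At U: go left to H.
    Visit H.
    At H: no left child.
    At H: go right to R.
      Visit R.
      At R: go left to T.
        T is a leaf — visit T.
      At R: no right child.
  At U: go right to G.
    Visit G.
    At G: go left to C.
      C is a leaf — visit C.
    At G: go right to F.
      F is a leaf — visit F.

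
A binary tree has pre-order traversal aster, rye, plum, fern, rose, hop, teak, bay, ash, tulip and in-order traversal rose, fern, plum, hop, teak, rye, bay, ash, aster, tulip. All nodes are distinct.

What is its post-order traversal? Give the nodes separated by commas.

rose, fern, teak, hop, plum, ash, bay, rye, tulip, aster

The first element of pre-order is the root; it splits in-order into left and right subtrees.
Root aster: left subtree has 8 nodes {rose, fern, plum, hop, teak, rye, bay, ash}, right has 1 {tulip}.
  Root rye: left subtree has 5 nodes {rose, fern, plum, hop, teak}, right has 2 {bay, ash}.
    Root plum: left subtree has 2 nodes {rose, fern}, right has 2 {hop, teak}.
      Root fern: left subtree has 1 node {rose}, right has 0 { }.
      Root hop: left subtree has 0 nodes { }, right has 1 {teak}.
    Root bay: left subtree has 0 nodes { }, right has 1 {ash}.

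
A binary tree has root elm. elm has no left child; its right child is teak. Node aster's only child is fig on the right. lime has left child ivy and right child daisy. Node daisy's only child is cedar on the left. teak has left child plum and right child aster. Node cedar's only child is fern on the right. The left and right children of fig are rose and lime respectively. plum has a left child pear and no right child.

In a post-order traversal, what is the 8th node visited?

Post-order visits the left subtree, then the right subtree, then the node.
At elm: no left child.
At elm: go right to teak.
  At teak: go left to plum.
    At plum: go left to pear.
      pear is a leaf — visit pear.
    At plum: no right child.
    Visit plum.
  At teak: go right to aster.
    At aster: no left child.
    At aster: go right to fig.
      At fig: go left to rose.
        rose is a leaf — visit rose.
      At fig: go right to lime.
        At lime: go left to ivy.
          ivy is a leaf — visit ivy.
        At lime: go right to daisy.
          At daisy: go left to cedar.
            At cedar: no left child.
            At cedar: go right to fern.
              fern is a leaf — visit fern.
            Visit cedar.
          At daisy: no right child.
          Visit daisy.
        Visit lime.
      Visit fig.
    Visit aster.
  Visit teak.
Visit elm.
Full post-order sequence: pear, plum, rose, ivy, fern, cedar, daisy, lime, fig, aster, teak, elm.

lime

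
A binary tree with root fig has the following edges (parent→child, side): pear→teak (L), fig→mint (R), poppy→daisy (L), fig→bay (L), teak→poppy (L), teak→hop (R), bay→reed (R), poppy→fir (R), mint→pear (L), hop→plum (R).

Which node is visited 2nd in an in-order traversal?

In-order visits the left subtree, then the node, then the right subtree.
At fig: go left to bay.
  At bay: no left child.
  Visit bay.
  At bay: go right to reed.
    reed is a leaf — visit reed.
Visit fig.
At fig: go right to mint.
  At mint: go left to pear.
    At pear: go left to teak.
      At teak: go left to poppy.
        At poppy: go left to daisy.
          daisy is a leaf — visit daisy.
        Visit poppy.
        At poppy: go right to fir.
          fir is a leaf — visit fir.
      Visit teak.
      At teak: go right to hop.
        At hop: no left child.
        Visit hop.
        At hop: go right to plum.
          plum is a leaf — visit plum.
    Visit pear.
    At pear: no right child.
  Visit mint.
  At mint: no right child.
Full in-order sequence: bay, reed, fig, daisy, poppy, fir, teak, hop, plum, pear, mint.

reed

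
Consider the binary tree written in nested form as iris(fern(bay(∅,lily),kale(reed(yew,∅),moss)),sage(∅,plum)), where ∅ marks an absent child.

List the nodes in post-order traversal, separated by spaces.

Post-order visits the left subtree, then the right subtree, then the node.
At iris: go left to fern.
  At fern: go left to bay.
    At bay: no left child.
    At bay: go right to lily.
      lily is a leaf — visit lily.
    Visit bay.
  At fern: go right to kale.
    At kale: go left to reed.
      At reed: go left to yew.
        yew is a leaf — visit yew.
      At reed: no right child.
      Visit reed.
    At kale: go right to moss.
      moss is a leaf — visit moss.
    Visit kale.
  Visit fern.
At iris: go right to sage.
  At sage: no left child.
  At sage: go right to plum.
    plum is a leaf — visit plum.
  Visit sage.
Visit iris.

lily bay yew reed moss kale fern plum sage iris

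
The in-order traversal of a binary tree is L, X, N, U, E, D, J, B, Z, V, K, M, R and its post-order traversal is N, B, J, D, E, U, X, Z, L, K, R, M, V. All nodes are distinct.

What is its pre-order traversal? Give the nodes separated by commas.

V, L, Z, X, U, N, E, D, J, B, M, K, R

The last element of post-order is the root; it splits in-order into left and right subtrees.
Root V: left subtree has 9 nodes {L, X, N, U, E, D, J, B, Z}, right has 3 {K, M, R}.
  Root L: left subtree has 0 nodes { }, right has 8 {X, N, U, E, D, J, B, Z}.
    Root Z: left subtree has 7 nodes {X, N, U, E, D, J, B}, right has 0 { }.
      Root X: left subtree has 0 nodes { }, right has 6 {N, U, E, D, J, B}.
        Root U: left subtree has 1 node {N}, right has 4 {E, D, J, B}.
          Root E: left subtree has 0 nodes { }, right has 3 {D, J, B}.
            Root D: left subtree has 0 nodes { }, right has 2 {J, B}.
              Root J: left subtree has 0 nodes { }, right has 1 {B}.
  Root M: left subtree has 1 node {K}, right has 1 {R}.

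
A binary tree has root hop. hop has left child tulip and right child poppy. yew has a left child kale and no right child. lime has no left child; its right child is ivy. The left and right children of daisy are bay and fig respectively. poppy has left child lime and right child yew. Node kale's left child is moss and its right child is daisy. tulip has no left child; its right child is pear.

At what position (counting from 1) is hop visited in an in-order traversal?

3

In-order visits the left subtree, then the node, then the right subtree.
At hop: go left to tulip.
  At tulip: no left child.
  Visit tulip.
  At tulip: go right to pear.
    pear is a leaf — visit pear.
Visit hop.
At hop: go right to poppy.
  At poppy: go left to lime.
    At lime: no left child.
    Visit lime.
    At lime: go right to ivy.
      ivy is a leaf — visit ivy.
  Visit poppy.
  At poppy: go right to yew.
    At yew: go left to kale.
      At kale: go left to moss.
        moss is a leaf — visit moss.
      Visit kale.
      At kale: go right to daisy.
        At daisy: go left to bay.
          bay is a leaf — visit bay.
        Visit daisy.
        At daisy: go right to fig.
          fig is a leaf — visit fig.
    Visit yew.
    At yew: no right child.
Full in-order sequence: tulip, pear, hop, lime, ivy, poppy, moss, kale, bay, daisy, fig, yew.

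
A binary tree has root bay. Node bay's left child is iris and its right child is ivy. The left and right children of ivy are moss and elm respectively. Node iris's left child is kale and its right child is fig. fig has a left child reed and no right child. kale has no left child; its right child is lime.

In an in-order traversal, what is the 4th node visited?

In-order visits the left subtree, then the node, then the right subtree.
At bay: go left to iris.
  At iris: go left to kale.
    At kale: no left child.
    Visit kale.
    At kale: go right to lime.
      lime is a leaf — visit lime.
  Visit iris.
  At iris: go right to fig.
    At fig: go left to reed.
      reed is a leaf — visit reed.
    Visit fig.
    At fig: no right child.
Visit bay.
At bay: go right to ivy.
  At ivy: go left to moss.
    moss is a leaf — visit moss.
  Visit ivy.
  At ivy: go right to elm.
    elm is a leaf — visit elm.
Full in-order sequence: kale, lime, iris, reed, fig, bay, moss, ivy, elm.

reed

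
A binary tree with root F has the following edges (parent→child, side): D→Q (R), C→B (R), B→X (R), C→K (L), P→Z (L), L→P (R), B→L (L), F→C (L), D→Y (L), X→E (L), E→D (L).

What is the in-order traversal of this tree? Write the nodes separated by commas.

In-order visits the left subtree, then the node, then the right subtree.
At F: go left to C.
  At C: go left to K.
    K is a leaf — visit K.
  Visit C.
  At C: go right to B.
    At B: go left to L.
      At L: no left child.
      Visit L.
      At L: go right to P.
        At P: go left to Z.
          Z is a leaf — visit Z.
        Visit P.
        At P: no right child.
    Visit B.
    At B: go right to X.
      At X: go left to E.
        At E: go left to D.
          At D: go left to Y.
            Y is a leaf — visit Y.
          Visit D.
          At D: go right to Q.
            Q is a leaf — visit Q.
        Visit E.
        At E: no right child.
      Visit X.
      At X: no right child.
Visit F.
At F: no right child.

K, C, L, Z, P, B, Y, D, Q, E, X, F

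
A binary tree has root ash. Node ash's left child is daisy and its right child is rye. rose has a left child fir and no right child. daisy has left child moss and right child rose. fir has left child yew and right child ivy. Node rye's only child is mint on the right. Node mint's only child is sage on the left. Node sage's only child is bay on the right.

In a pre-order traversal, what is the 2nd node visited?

daisy

Pre-order visits the node, then its left subtree, then its right subtree.
Visit ash.
At ash: go left to daisy.
  Visit daisy.
  At daisy: go left to moss.
    moss is a leaf — visit moss.
  At daisy: go right to rose.
    Visit rose.
    At rose: go left to fir.
      Visit fir.
      At fir: go left to yew.
        yew is a leaf — visit yew.
      At fir: go right to ivy.
        ivy is a leaf — visit ivy.
    At rose: no right child.
At ash: go right to rye.
  Visit rye.
  At rye: no left child.
  At rye: go right to mint.
    Visit mint.
    At mint: go left to sage.
      Visit sage.
      At sage: no left child.
      At sage: go right to bay.
        bay is a leaf — visit bay.
    At mint: no right child.
Full pre-order sequence: ash, daisy, moss, rose, fir, yew, ivy, rye, mint, sage, bay.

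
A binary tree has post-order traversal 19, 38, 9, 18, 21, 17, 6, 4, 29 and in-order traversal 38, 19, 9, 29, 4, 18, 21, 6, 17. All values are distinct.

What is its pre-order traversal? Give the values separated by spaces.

The last element of post-order is the root; it splits in-order into left and right subtrees.
Root 29: left subtree has 3 nodes {38, 19, 9}, right has 5 {4, 18, 21, 6, 17}.
  Root 9: left subtree has 2 nodes {38, 19}, right has 0 { }.
    Root 38: left subtree has 0 nodes { }, right has 1 {19}.
  Root 4: left subtree has 0 nodes { }, right has 4 {18, 21, 6, 17}.
    Root 6: left subtree has 2 nodes {18, 21}, right has 1 {17}.
      Root 21: left subtree has 1 node {18}, right has 0 { }.

29 9 38 19 4 6 21 18 17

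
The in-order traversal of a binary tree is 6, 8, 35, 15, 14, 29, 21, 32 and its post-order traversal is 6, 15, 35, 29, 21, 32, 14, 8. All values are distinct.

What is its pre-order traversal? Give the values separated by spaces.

The last element of post-order is the root; it splits in-order into left and right subtrees.
Root 8: left subtree has 1 node {6}, right has 6 {35, 15, 14, 29, 21, 32}.
  Root 14: left subtree has 2 nodes {35, 15}, right has 3 {29, 21, 32}.
    Root 35: left subtree has 0 nodes { }, right has 1 {15}.
    Root 32: left subtree has 2 nodes {29, 21}, right has 0 { }.
      Root 21: left subtree has 1 node {29}, right has 0 { }.

8 6 14 35 15 32 21 29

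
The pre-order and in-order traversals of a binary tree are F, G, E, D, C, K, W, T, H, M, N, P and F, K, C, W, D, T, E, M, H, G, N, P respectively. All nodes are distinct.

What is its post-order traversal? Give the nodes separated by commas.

K, W, C, T, D, M, H, E, P, N, G, F

The first element of pre-order is the root; it splits in-order into left and right subtrees.
Root F: left subtree has 0 nodes { }, right has 11 {K, C, W, D, T, E, M, H, G, N, P}.
  Root G: left subtree has 8 nodes {K, C, W, D, T, E, M, H}, right has 2 {N, P}.
    Root E: left subtree has 5 nodes {K, C, W, D, T}, right has 2 {M, H}.
      Root D: left subtree has 3 nodes {K, C, W}, right has 1 {T}.
        Root C: left subtree has 1 node {K}, right has 1 {W}.
      Root H: left subtree has 1 node {M}, right has 0 { }.
    Root N: left subtree has 0 nodes { }, right has 1 {P}.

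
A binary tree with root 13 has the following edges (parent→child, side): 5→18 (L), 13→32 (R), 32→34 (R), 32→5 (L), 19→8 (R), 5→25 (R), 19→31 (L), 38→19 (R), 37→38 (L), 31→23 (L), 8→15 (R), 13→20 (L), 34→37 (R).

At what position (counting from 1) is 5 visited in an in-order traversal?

In-order visits the left subtree, then the node, then the right subtree.
At 13: go left to 20.
  20 is a leaf — visit 20.
Visit 13.
At 13: go right to 32.
  At 32: go left to 5.
    At 5: go left to 18.
      18 is a leaf — visit 18.
    Visit 5.
    At 5: go right to 25.
      25 is a leaf — visit 25.
  Visit 32.
  At 32: go right to 34.
    At 34: no left child.
    Visit 34.
    At 34: go right to 37.
      At 37: go left to 38.
        At 38: no left child.
        Visit 38.
        At 38: go right to 19.
          At 19: go left to 31.
            At 31: go left to 23.
              23 is a leaf — visit 23.
            Visit 31.
            At 31: no right child.
          Visit 19.
          At 19: go right to 8.
            At 8: no left child.
            Visit 8.
            At 8: go right to 15.
              15 is a leaf — visit 15.
      Visit 37.
      At 37: no right child.
Full in-order sequence: 20, 13, 18, 5, 25, 32, 34, 38, 23, 31, 19, 8, 15, 37.

4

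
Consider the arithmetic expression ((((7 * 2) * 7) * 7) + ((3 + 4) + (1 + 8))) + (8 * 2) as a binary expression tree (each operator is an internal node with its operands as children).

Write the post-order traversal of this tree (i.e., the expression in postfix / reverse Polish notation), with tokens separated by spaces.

Post-order on an expression tree gives postfix notation: for each operator, emit left operand, right operand, then the operator.

7 2 * 7 * 7 * 3 4 + 1 8 + + + 8 2 * +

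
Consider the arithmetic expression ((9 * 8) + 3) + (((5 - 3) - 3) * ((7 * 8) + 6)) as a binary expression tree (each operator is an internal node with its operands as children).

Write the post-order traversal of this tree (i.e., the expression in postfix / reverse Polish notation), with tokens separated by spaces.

9 8 * 3 + 5 3 - 3 - 7 8 * 6 + * +

Post-order on an expression tree gives postfix notation: for each operator, emit left operand, right operand, then the operator.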